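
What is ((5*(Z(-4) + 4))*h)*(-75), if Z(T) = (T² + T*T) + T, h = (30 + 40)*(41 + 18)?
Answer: -49560000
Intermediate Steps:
h = 4130 (h = 70*59 = 4130)
Z(T) = T + 2*T² (Z(T) = (T² + T²) + T = 2*T² + T = T + 2*T²)
((5*(Z(-4) + 4))*h)*(-75) = ((5*(-4*(1 + 2*(-4)) + 4))*4130)*(-75) = ((5*(-4*(1 - 8) + 4))*4130)*(-75) = ((5*(-4*(-7) + 4))*4130)*(-75) = ((5*(28 + 4))*4130)*(-75) = ((5*32)*4130)*(-75) = (160*4130)*(-75) = 660800*(-75) = -49560000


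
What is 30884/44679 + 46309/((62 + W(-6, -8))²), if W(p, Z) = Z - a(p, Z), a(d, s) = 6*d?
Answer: 773066737/120633300 ≈ 6.4084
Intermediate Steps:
W(p, Z) = Z - 6*p
30884/44679 + 46309/((62 + W(-6, -8))²) = 30884/44679 + 46309/((62 + (-8 - 6*(-6)))²) = 30884*(1/44679) + 46309/((62 + (-8 + 36))²) = 30884/44679 + 46309/((62 + 28)²) = 30884/44679 + 46309/(90²) = 30884/44679 + 46309/8100 = 773066737/120633300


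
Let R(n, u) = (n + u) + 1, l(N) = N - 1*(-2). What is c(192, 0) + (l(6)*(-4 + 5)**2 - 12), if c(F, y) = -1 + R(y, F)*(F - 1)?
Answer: 36858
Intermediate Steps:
l(N) = 2 + N (l(N) = N + 2 = 2 + N)
R(n, u) = 1 + n + u
c(F, y) = -1 + (-1 + F)*(1 + F + y) (c(F, y) = -1 + (1 + y + F)*(F - 1) = -1 + (1 + F + y)*(-1 + F) = -1 + (-1 + F)*(1 + F + y))
c(192, 0) + (l(6)*(-4 + 5)**2 - 12) = (-2 + 192**2 - 1*0 + 192*0) + ((2 + 6)*(-4 + 5)**2 - 12) = (-2 + 36864 + 0 + 0) + (8*1**2 - 12) = 36862 + (8*1 - 12) = 36862 + (8 - 12) = 36862 - 4 = 36858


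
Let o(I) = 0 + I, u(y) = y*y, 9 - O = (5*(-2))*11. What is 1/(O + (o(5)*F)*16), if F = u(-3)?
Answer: 1/839 ≈ 0.0011919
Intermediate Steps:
O = 119 (O = 9 - 5*(-2)*11 = 9 - (-10)*11 = 9 - 1*(-110) = 9 + 110 = 119)
u(y) = y²
o(I) = I
F = 9 (F = (-3)² = 9)
1/(O + (o(5)*F)*16) = 1/(119 + (5*9)*16) = 1/(119 + 45*16) = 1/(119 + 720) = 1/839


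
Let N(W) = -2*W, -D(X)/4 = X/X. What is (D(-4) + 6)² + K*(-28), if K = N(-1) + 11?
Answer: -360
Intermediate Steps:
D(X) = -4 (D(X) = -4*X/X = -4*1 = -4)
K = 13 (K = -2*(-1) + 11 = 2 + 11 = 13)
(D(-4) + 6)² + K*(-28) = (-4 + 6)² + 13*(-28) = 2² - 364 = 4 - 364 = -360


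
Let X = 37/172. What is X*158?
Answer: 2923/86 ≈ 33.988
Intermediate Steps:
X = 37/172 (X = 37*(1/172) = 37/172 ≈ 0.21512)
X*158 = (37/172)*158 = 2923/86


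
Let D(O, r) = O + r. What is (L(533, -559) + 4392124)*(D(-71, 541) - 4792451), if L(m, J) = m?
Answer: -21049528883517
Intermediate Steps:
(L(533, -559) + 4392124)*(D(-71, 541) - 4792451) = (533 + 4392124)*((-71 + 541) - 4792451) = 4392657*(470 - 4792451) = 4392657*(-4791981) = -21049528883517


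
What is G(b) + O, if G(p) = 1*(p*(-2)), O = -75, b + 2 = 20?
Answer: -111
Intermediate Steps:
b = 18 (b = -2 + 20 = 18)
G(p) = -2*p (G(p) = 1*(-2*p) = -2*p)
G(b) + O = -2*18 - 75 = -36 - 75 = -111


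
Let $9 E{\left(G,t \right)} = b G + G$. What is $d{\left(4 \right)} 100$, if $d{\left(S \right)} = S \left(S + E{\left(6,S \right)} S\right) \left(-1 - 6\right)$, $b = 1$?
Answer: $- \frac{78400}{3} \approx -26133.0$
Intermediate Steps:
$E{\left(G,t \right)} = \frac{2 G}{9}$ ($E{\left(G,t \right)} = \frac{1 G + G}{9} = \frac{G + G}{9} = \frac{2 G}{9}$)
$d{\left(S \right)} = - \frac{49 S^{2}}{3}$ ($d{\left(S \right)} = S \left(S + \frac{2}{9} \cdot 6 S\right) \left(-1 - 6\right) = S \left(S + \frac{4 S}{3}\right) \left(-1 - 6\right) = S \frac{7 S}{3} \left(-7\right) = \frac{7 S^{2}}{3} \left(-7\right) = - \frac{49 S^{2}}{3}$)
$d{\left(4 \right)} 100 = - \frac{49 \cdot 4^{2}}{3} \cdot 100 = \left(- \frac{49}{3}\right) 16 \cdot 100 = \left(- \frac{784}{3}\right) 100 = - \frac{78400}{3}$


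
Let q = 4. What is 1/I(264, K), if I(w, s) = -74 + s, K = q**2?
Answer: -1/58 ≈ -0.017241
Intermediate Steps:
K = 16 (K = 4**2 = 16)
1/I(264, K) = 1/(-74 + 16) = 1/(-58) = -1/58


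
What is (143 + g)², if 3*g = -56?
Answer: 139129/9 ≈ 15459.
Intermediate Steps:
g = -56/3 (g = (⅓)*(-56) = -56/3 ≈ -18.667)
(143 + g)² = (143 - 56/3)² = (373/3)² = 139129/9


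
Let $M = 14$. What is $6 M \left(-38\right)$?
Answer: $-3192$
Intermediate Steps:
$6 M \left(-38\right) = 6 \cdot 14 \left(-38\right) = 84 \left(-38\right) = -3192$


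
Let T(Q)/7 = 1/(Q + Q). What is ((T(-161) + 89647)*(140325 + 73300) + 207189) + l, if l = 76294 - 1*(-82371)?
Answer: 880955272909/46 ≈ 1.9151e+10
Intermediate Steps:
T(Q) = 7/(2*Q) (T(Q) = 7/(Q + Q) = 7/((2*Q)) = 7*(1/(2*Q)) = 7/(2*Q))
l = 158665 (l = 76294 + 82371 = 158665)
((T(-161) + 89647)*(140325 + 73300) + 207189) + l = (((7/2)/(-161) + 89647)*(140325 + 73300) + 207189) + 158665 = (((7/2)*(-1/161) + 89647)*213625 + 207189) + 158665 = ((-1/46 + 89647)*213625 + 207189) + 158665 = ((4123761/46)*213625 + 207189) + 158665 = (880938443625/46 + 207189) + 158665 = 880947974319/46 + 158665 = 880955272909/46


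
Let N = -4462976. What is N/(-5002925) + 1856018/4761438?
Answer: 15267851186069/11910558603075 ≈ 1.2819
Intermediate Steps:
N/(-5002925) + 1856018/4761438 = -4462976/(-5002925) + 1856018/4761438 = -4462976*(-1/5002925) + 1856018*(1/4761438) = 4462976/5002925 + 928009/2380719 = 15267851186069/11910558603075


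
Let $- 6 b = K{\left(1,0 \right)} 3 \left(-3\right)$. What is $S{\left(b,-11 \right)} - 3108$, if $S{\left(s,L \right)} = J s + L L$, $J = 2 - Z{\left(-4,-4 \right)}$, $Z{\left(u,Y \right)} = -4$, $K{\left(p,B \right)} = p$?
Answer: $-2978$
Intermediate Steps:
$b = \frac{3}{2}$ ($b = - \frac{1 \cdot 3 \left(-3\right)}{6} = - \frac{1 \left(-9\right)}{6} = \left(- \frac{1}{6}\right) \left(-9\right) = \frac{3}{2} \approx 1.5$)
$J = 6$ ($J = 2 - -4 = 2 + 4 = 6$)
$S{\left(s,L \right)} = L^{2} + 6 s$ ($S{\left(s,L \right)} = 6 s + L L = 6 s + L^{2} = L^{2} + 6 s$)
$S{\left(b,-11 \right)} - 3108 = \left(\left(-11\right)^{2} + 6 \cdot \frac{3}{2}\right) - 3108 = \left(121 + 9\right) - 3108 = 130 - 3108 = -2978$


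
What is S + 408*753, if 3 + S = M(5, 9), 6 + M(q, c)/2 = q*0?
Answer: 307209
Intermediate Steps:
M(q, c) = -12 (M(q, c) = -12 + 2*(q*0) = -12 + 2*0 = -12 + 0 = -12)
S = -15 (S = -3 - 12 = -15)
S + 408*753 = -15 + 408*753 = -15 + 307224 = 307209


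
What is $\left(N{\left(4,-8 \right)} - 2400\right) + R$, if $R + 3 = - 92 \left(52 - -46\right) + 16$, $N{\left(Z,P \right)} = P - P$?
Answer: $-11403$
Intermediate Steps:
$N{\left(Z,P \right)} = 0$
$R = -9003$ ($R = -3 + \left(- 92 \left(52 - -46\right) + 16\right) = -3 + \left(- 92 \left(52 + 46\right) + 16\right) = -3 + \left(\left(-92\right) 98 + 16\right) = -3 + \left(-9016 + 16\right) = -3 - 9000 = -9003$)
$\left(N{\left(4,-8 \right)} - 2400\right) + R = \left(0 - 2400\right) - 9003 = -2400 - 9003 = -11403$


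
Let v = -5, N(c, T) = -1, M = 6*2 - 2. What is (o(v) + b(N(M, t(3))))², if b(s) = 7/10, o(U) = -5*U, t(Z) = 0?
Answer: 66049/100 ≈ 660.49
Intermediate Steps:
M = 10 (M = 12 - 2 = 10)
b(s) = 7/10 (b(s) = 7*(⅒) = 7/10)
(o(v) + b(N(M, t(3))))² = (-5*(-5) + 7/10)² = (25 + 7/10)² = (257/10)² = 66049/100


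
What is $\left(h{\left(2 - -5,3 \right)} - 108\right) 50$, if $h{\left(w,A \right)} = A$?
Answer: $-5250$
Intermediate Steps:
$\left(h{\left(2 - -5,3 \right)} - 108\right) 50 = \left(3 - 108\right) 50 = \left(-105\right) 50 = -5250$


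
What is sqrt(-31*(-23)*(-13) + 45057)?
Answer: 2*sqrt(8947) ≈ 189.18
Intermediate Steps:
sqrt(-31*(-23)*(-13) + 45057) = sqrt(713*(-13) + 45057) = sqrt(-9269 + 45057) = sqrt(35788) = 2*sqrt(8947)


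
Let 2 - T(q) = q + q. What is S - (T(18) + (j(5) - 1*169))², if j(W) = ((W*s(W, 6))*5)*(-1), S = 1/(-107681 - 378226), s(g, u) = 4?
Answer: -44610635764/485907 ≈ -91809.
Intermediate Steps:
T(q) = 2 - 2*q (T(q) = 2 - (q + q) = 2 - 2*q)
S = -1/485907 (S = 1/(-485907) = -1/485907 ≈ -2.0580e-6)
j(W) = -20*W (j(W) = ((W*4)*5)*(-1) = ((4*W)*5)*(-1) = (20*W)*(-1) = -20*W)
S - (T(18) + (j(5) - 1*169))² = -1/485907 - ((2 - 2*18) + (-20*5 - 1*169))² = -1/485907 - ((2 - 36) + (-100 - 169))² = -1/485907 - (-34 - 269)² = -1/485907 - 1*(-303)² = -1/485907 - 1*91809 = -1/485907 - 91809 = -44610635764/485907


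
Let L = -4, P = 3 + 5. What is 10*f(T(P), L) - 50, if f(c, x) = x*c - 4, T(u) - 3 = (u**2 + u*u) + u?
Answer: -5650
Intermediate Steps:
P = 8
T(u) = 3 + u + 2*u**2 (T(u) = 3 + ((u**2 + u*u) + u) = 3 + ((u**2 + u**2) + u) = 3 + (2*u**2 + u) = 3 + (u + 2*u**2) = 3 + u + 2*u**2)
f(c, x) = -4 + c*x (f(c, x) = c*x - 4 = -4 + c*x)
10*f(T(P), L) - 50 = 10*(-4 + (3 + 8 + 2*8**2)*(-4)) - 50 = 10*(-4 + (3 + 8 + 2*64)*(-4)) - 50 = 10*(-4 + (3 + 8 + 128)*(-4)) - 50 = 10*(-4 + 139*(-4)) - 50 = 10*(-4 - 556) - 50 = 10*(-560) - 50 = -5600 - 50 = -5650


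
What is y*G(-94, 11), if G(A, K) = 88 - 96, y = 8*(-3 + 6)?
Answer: -192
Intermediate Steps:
y = 24 (y = 8*3 = 24)
G(A, K) = -8
y*G(-94, 11) = 24*(-8) = -192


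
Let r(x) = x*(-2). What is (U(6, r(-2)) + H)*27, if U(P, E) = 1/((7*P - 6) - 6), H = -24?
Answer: -6471/10 ≈ -647.10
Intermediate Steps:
r(x) = -2*x
U(P, E) = 1/(-12 + 7*P) (U(P, E) = 1/((-6 + 7*P) - 6) = 1/(-12 + 7*P))
(U(6, r(-2)) + H)*27 = (1/(-12 + 7*6) - 24)*27 = (1/(-12 + 42) - 24)*27 = (1/30 - 24)*27 = -719/30*27 = -6471/10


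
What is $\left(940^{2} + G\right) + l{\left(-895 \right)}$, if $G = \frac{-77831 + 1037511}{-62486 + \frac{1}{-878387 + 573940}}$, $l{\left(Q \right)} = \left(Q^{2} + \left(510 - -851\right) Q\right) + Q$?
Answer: $\frac{8857796850077345}{19023675243} \approx 4.6562 \cdot 10^{5}$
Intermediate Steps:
$l{\left(Q \right)} = Q^{2} + 1362 Q$ ($l{\left(Q \right)} = \left(Q^{2} + \left(510 + 851\right) Q\right) + Q = \left(Q^{2} + 1361 Q\right) + Q = Q^{2} + 1362 Q$)
$G = - \frac{292171696960}{19023675243}$ ($G = \frac{959680}{-62486 + \frac{1}{-304447}} = \frac{959680}{-62486 - \frac{1}{304447}} = \frac{959680}{- \frac{19023675243}{304447}} = 959680 \left(- \frac{304447}{19023675243}\right) = - \frac{292171696960}{19023675243} \approx -15.358$)
$\left(940^{2} + G\right) + l{\left(-895 \right)} = \left(940^{2} - \frac{292171696960}{19023675243}\right) - 895 \left(1362 - 895\right) = \left(883600 - \frac{292171696960}{19023675243}\right) - 417965 = \frac{16809027273017840}{19023675243} - 417965 = \frac{8857796850077345}{19023675243}$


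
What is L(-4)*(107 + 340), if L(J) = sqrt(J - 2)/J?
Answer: -447*I*sqrt(6)/4 ≈ -273.73*I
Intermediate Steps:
L(J) = sqrt(-2 + J)/J
L(-4)*(107 + 340) = (sqrt(-2 - 4)/(-4))*(107 + 340) = -I*sqrt(6)/4*447 = -447*I*sqrt(6)/4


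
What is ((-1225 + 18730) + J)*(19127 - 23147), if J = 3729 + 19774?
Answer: -164852160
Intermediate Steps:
J = 23503
((-1225 + 18730) + J)*(19127 - 23147) = ((-1225 + 18730) + 23503)*(19127 - 23147) = (17505 + 23503)*(-4020) = 41008*(-4020) = -164852160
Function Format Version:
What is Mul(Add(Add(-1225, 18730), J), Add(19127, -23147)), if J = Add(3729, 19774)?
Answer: -164852160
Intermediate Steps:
J = 23503
Mul(Add(Add(-1225, 18730), J), Add(19127, -23147)) = Mul(Add(Add(-1225, 18730), 23503), Add(19127, -23147)) = Mul(Add(17505, 23503), -4020) = Mul(41008, -4020) = -164852160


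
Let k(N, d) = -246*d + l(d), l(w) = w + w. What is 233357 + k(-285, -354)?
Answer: 319733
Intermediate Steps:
l(w) = 2*w
k(N, d) = -244*d (k(N, d) = -246*d + 2*d = -244*d)
233357 + k(-285, -354) = 233357 - 244*(-354) = 233357 + 86376 = 319733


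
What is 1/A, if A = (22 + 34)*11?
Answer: 1/616 ≈ 0.0016234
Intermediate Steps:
A = 616 (A = 56*11 = 616)
1/A = 1/616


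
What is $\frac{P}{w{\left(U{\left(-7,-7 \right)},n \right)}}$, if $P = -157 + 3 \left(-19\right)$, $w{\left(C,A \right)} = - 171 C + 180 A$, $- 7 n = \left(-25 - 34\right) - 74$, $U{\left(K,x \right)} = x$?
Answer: $- \frac{214}{4617} \approx -0.04635$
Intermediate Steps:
$n = 19$ ($n = - \frac{\left(-25 - 34\right) - 74}{7} = - \frac{-59 - 74}{7} = \left(- \frac{1}{7}\right) \left(-133\right) = 19$)
$P = -214$ ($P = -157 - 57 = -214$)
$\frac{P}{w{\left(U{\left(-7,-7 \right)},n \right)}} = - \frac{214}{\left(-171\right) \left(-7\right) + 180 \cdot 19} = - \frac{214}{1197 + 3420} = - \frac{214}{4617}$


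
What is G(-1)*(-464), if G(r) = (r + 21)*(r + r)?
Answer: 18560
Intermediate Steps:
G(r) = 2*r*(21 + r) (G(r) = (21 + r)*(2*r) = 2*r*(21 + r))
G(-1)*(-464) = (2*(-1)*(21 - 1))*(-464) = (2*(-1)*20)*(-464) = -40*(-464) = 18560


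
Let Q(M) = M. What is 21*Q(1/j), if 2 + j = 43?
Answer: 21/41 ≈ 0.51220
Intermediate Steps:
j = 41 (j = -2 + 43 = 41)
21*Q(1/j) = 21/41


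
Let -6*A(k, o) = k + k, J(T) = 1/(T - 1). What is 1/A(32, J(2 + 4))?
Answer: -3/32 ≈ -0.093750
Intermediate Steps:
J(T) = 1/(-1 + T)
A(k, o) = -k/3 (A(k, o) = -(k + k)/6 = -k/3)
1/A(32, J(2 + 4)) = 1/(-⅓*32) = 1/(-32/3) = -3/32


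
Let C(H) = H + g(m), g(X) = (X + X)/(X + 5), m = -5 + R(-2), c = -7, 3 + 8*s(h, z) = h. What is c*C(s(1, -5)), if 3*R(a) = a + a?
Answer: -259/4 ≈ -64.750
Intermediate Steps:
R(a) = 2*a/3 (R(a) = (a + a)/3 = (2*a)/3 = 2*a/3)
s(h, z) = -3/8 + h/8
m = -19/3 (m = -5 + (2/3)*(-2) = -5 - 4/3 = -19/3 ≈ -6.3333)
g(X) = 2*X/(5 + X) (g(X) = (2*X)/(5 + X) = 2*X/(5 + X))
C(H) = 19/2 + H (C(H) = H + 2*(-19/3)/(5 - 19/3) = H + 2*(-19/3)/(-4/3) = H + 2*(-19/3)*(-3/4) = H + 19/2 = 19/2 + H)
c*C(s(1, -5)) = -7*(19/2 + (-3/8 + (1/8)*1)) = -7*(19/2 + (-3/8 + 1/8)) = -7*(19/2 - 1/4) = -7*37/4 = -259/4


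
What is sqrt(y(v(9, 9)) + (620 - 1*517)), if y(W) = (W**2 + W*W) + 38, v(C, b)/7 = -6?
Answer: sqrt(3669) ≈ 60.572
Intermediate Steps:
v(C, b) = -42 (v(C, b) = 7*(-6) = -42)
y(W) = 38 + 2*W**2 (y(W) = (W**2 + W**2) + 38 = 2*W**2 + 38 = 38 + 2*W**2)
sqrt(y(v(9, 9)) + (620 - 1*517)) = sqrt((38 + 2*(-42)**2) + (620 - 1*517)) = sqrt((38 + 2*1764) + (620 - 517)) = sqrt((38 + 3528) + 103) = sqrt(3566 + 103) = sqrt(3669)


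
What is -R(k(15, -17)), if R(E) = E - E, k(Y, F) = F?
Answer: 0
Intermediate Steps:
R(E) = 0
-R(k(15, -17)) = -1*0 = 0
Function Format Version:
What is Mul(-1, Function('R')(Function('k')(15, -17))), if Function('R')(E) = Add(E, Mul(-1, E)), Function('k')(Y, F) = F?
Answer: 0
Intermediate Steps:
Function('R')(E) = 0
Mul(-1, Function('R')(Function('k')(15, -17))) = Mul(-1, 0) = 0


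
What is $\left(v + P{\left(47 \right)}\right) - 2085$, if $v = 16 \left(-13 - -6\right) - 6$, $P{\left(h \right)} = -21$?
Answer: $-2224$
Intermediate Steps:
$v = -118$ ($v = 16 \left(-13 + 6\right) - 6 = 16 \left(-7\right) - 6 = -112 - 6 = -118$)
$\left(v + P{\left(47 \right)}\right) - 2085 = \left(-118 - 21\right) - 2085 = -139 - 2085 = -2224$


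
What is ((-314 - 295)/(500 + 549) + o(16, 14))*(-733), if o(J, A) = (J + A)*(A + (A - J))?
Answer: -276363723/1049 ≈ -2.6345e+5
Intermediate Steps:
o(J, A) = (A + J)*(-J + 2*A)
((-314 - 295)/(500 + 549) + o(16, 14))*(-733) = ((-314 - 295)/(500 + 549) + (-1*16² + 2*14² + 14*16))*(-733) = (-609/1049 + (-1*256 + 2*196 + 224))*(-733) = (-609*1/1049 + (-256 + 392 + 224))*(-733) = (-609/1049 + 360)*(-733) = (377031/1049)*(-733) = -276363723/1049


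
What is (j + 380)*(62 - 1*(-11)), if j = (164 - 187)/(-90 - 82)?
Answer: 4772959/172 ≈ 27750.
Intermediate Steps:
j = 23/172 (j = -23/(-172) = -23*(-1/172) = 23/172 ≈ 0.13372)
(j + 380)*(62 - 1*(-11)) = (23/172 + 380)*(62 - 1*(-11)) = 65383*(62 + 11)/172 = (65383/172)*73 = 4772959/172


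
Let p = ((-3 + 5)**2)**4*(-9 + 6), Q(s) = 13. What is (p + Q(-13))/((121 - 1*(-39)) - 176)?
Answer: 755/16 ≈ 47.188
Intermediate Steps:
p = -768 (p = (2**2)**4*(-3) = 4**4*(-3) = 256*(-3) = -768)
(p + Q(-13))/((121 - 1*(-39)) - 176) = (-768 + 13)/((121 - 1*(-39)) - 176) = -755/((121 + 39) - 176) = -755/(160 - 176) = -755/(-16) = -755*(-1/16) = 755/16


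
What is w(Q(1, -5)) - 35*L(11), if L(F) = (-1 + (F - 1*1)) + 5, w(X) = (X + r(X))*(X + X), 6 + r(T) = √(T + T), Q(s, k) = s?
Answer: -500 + 2*√2 ≈ -497.17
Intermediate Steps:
r(T) = -6 + √2*√T (r(T) = -6 + √(T + T) = -6 + √(2*T) = -6 + √2*√T)
w(X) = 2*X*(-6 + X + √2*√X) (w(X) = (X + (-6 + √2*√X))*(X + X) = (-6 + X + √2*√X)*(2*X) = 2*X*(-6 + X + √2*√X))
L(F) = 3 + F (L(F) = (-1 + (F - 1)) + 5 = (-1 + (-1 + F)) + 5 = (-2 + F) + 5 = 3 + F)
w(Q(1, -5)) - 35*L(11) = 2*1*(-6 + 1 + √2*√1) - 35*(3 + 11) = 2*1*(-6 + 1 + √2*1) - 35*14 = 2*1*(-6 + 1 + √2) - 490 = 2*1*(-5 + √2) - 490 = (-10 + 2*√2) - 490 = -500 + 2*√2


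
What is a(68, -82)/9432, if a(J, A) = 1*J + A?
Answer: -7/4716 ≈ -0.0014843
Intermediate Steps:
a(J, A) = A + J (a(J, A) = J + A = A + J)
a(68, -82)/9432 = (-82 + 68)/9432 = -14*1/9432 = -7/4716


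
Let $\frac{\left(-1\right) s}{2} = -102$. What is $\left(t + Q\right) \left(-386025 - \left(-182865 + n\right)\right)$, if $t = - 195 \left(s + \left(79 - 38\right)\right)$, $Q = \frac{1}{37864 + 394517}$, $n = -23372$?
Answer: $\frac{3713881124837912}{432381} \approx 8.5894 \cdot 10^{9}$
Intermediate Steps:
$s = 204$ ($s = \left(-2\right) \left(-102\right) = 204$)
$Q = \frac{1}{432381} \approx 2.3128 \cdot 10^{-6}$
$t = -47775$ ($t = - 195 \left(204 + \left(79 - 38\right)\right) = - 195 \left(204 + 41\right) = \left(-195\right) 245 = -47775$)
$\left(t + Q\right) \left(-386025 - \left(-182865 + n\right)\right) = \left(-47775 + \frac{1}{432381}\right) \left(-386025 + \left(182865 - -23372\right)\right) = - \frac{20657002274 \left(-386025 + \left(182865 + 23372\right)\right)}{432381} = - \frac{20657002274 \left(-386025 + 206237\right)}{432381} = \left(- \frac{20657002274}{432381}\right) \left(-179788\right) = \frac{3713881124837912}{432381}$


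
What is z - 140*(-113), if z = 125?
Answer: 15945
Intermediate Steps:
z - 140*(-113) = 125 - 140*(-113) = 125 + 15820 = 15945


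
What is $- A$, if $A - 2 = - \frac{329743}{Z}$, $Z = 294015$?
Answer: $- \frac{258287}{294015} \approx -0.87848$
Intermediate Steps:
$A = \frac{258287}{294015}$ ($A = 2 - \frac{329743}{294015} = \frac{258287}{294015} \approx 0.87848$)
$- A = \left(-1\right) \frac{258287}{294015} = - \frac{258287}{294015}$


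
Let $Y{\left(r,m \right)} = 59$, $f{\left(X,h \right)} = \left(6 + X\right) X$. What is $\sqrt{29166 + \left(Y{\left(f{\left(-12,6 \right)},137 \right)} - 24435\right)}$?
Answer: $\sqrt{4790} \approx 69.21$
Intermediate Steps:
$f{\left(X,h \right)} = X \left(6 + X\right)$
$\sqrt{29166 + \left(Y{\left(f{\left(-12,6 \right)},137 \right)} - 24435\right)} = \sqrt{29166 + \left(59 - 24435\right)} = \sqrt{29166 - 24376} = \sqrt{4790}$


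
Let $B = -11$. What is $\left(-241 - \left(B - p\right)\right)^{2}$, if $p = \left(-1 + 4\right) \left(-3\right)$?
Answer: $57121$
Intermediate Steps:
$p = -9$ ($p = 3 \left(-3\right) = -9$)
$\left(-241 - \left(B - p\right)\right)^{2} = \left(-241 - -2\right)^{2} = \left(-241 + \left(-9 + 11\right)\right)^{2} = \left(-241 + 2\right)^{2} = \left(-239\right)^{2} = 57121$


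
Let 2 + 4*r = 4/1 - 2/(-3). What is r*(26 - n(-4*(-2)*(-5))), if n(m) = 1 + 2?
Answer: 46/3 ≈ 15.333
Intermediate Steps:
n(m) = 3
r = 2/3 (r = -1/2 + (4/1 - 2/(-3))/4 = -1/2 + (4*1 - 2*(-1/3))/4 = -1/2 + (4 + 2/3)/4 = -1/2 + (1/4)*(14/3) = -1/2 + 7/6 = 2/3 ≈ 0.66667)
r*(26 - n(-4*(-2)*(-5))) = 2*(26 - 1*3)/3 = 2*(26 - 3)/3 = (2/3)*23 = 46/3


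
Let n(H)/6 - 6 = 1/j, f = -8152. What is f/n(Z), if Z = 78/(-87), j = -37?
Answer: -150812/663 ≈ -227.47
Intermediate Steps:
Z = -26/29 (Z = 78*(-1/87) = -26/29 ≈ -0.89655)
n(H) = 1326/37 (n(H) = 36 + 6/(-37) = 36 + 6*(-1/37) = 36 - 6/37 = 1326/37)
f/n(Z) = -8152/1326/37 = -8152*37/1326 = -150812/663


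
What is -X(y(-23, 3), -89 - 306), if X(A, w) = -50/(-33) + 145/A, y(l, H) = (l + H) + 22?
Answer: -4885/66 ≈ -74.015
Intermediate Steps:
y(l, H) = 22 + H + l (y(l, H) = (H + l) + 22 = 22 + H + l)
X(A, w) = 50/33 + 145/A (X(A, w) = -50*(-1/33) + 145/A = 50/33 + 145/A)
-X(y(-23, 3), -89 - 306) = -(50/33 + 145/(22 + 3 - 23)) = -(50/33 + 145/2) = -1*4885/66 = -4885/66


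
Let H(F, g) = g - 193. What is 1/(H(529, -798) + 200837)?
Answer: 1/199846 ≈ 5.0039e-6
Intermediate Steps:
H(F, g) = -193 + g
1/(H(529, -798) + 200837) = 1/((-193 - 798) + 200837) = 1/(-991 + 200837) = 1/199846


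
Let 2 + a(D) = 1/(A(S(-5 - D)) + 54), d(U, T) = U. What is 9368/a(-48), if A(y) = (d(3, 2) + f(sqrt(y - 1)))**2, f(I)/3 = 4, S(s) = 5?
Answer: -2613672/557 ≈ -4692.4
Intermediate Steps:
f(I) = 12 (f(I) = 3*4 = 12)
A(y) = 225 (A(y) = (3 + 12)**2 = 15**2 = 225)
a(D) = -557/279 (a(D) = -2 + 1/(225 + 54) = -2 + 1/279 = -557/279)
9368/a(-48) = 9368/(-557/279) = 9368*(-279/557) = -2613672/557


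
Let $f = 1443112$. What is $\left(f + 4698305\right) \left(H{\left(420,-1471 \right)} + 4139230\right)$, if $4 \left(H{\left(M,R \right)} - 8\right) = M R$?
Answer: $24472214057511$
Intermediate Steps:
$H{\left(M,R \right)} = 8 + \frac{M R}{4}$
$\left(f + 4698305\right) \left(H{\left(420,-1471 \right)} + 4139230\right) = \left(1443112 + 4698305\right) \left(\left(8 + \frac{1}{4} \cdot 420 \left(-1471\right)\right) + 4139230\right) = 6141417 \left(\left(8 - 154455\right) + 4139230\right) = 6141417 \left(-154447 + 4139230\right) = 6141417 \cdot 3984783 = 24472214057511$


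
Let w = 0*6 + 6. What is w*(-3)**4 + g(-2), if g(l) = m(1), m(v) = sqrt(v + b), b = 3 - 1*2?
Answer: 486 + sqrt(2) ≈ 487.41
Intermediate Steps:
b = 1 (b = 3 - 2 = 1)
w = 6 (w = 0 + 6 = 6)
m(v) = sqrt(1 + v) (m(v) = sqrt(v + 1) = sqrt(1 + v))
g(l) = sqrt(2) (g(l) = sqrt(1 + 1) = sqrt(2))
w*(-3)**4 + g(-2) = 6*(-3)**4 + sqrt(2) = 6*81 + sqrt(2) = 486 + sqrt(2)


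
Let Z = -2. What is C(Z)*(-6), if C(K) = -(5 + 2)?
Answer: 42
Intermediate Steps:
C(K) = -7 (C(K) = -1*7 = -7)
C(Z)*(-6) = -7*(-6) = 42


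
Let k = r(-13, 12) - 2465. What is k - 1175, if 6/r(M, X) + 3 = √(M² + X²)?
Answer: -553271/152 + 3*√313/152 ≈ -3639.6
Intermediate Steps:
r(M, X) = 6/(-3 + √(M² + X²))
k = -2465 + 6/(-3 + √313) (k = 6/(-3 + √((-13)² + 12²)) - 2465 = 6/(-3 + √(169 + 144)) - 2465 = 6/(-3 + √313) - 2465 = -2465 + 6/(-3 + √313) ≈ -2464.6)
k - 1175 = (-374671/152 + 3*√313/152) - 1175 = -553271/152 + 3*√313/152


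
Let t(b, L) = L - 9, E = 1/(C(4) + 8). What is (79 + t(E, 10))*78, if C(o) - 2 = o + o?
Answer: 6240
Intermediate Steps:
C(o) = 2 + 2*o (C(o) = 2 + (o + o) = 2 + 2*o)
E = 1/18 (E = 1/((2 + 2*4) + 8) = 1/((2 + 8) + 8) = 1/(10 + 8) = 1/18 ≈ 0.055556)
t(b, L) = -9 + L
(79 + t(E, 10))*78 = (79 + (-9 + 10))*78 = (79 + 1)*78 = 80*78 = 6240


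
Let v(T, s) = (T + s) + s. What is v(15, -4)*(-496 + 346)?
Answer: -1050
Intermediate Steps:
v(T, s) = T + 2*s
v(15, -4)*(-496 + 346) = (15 + 2*(-4))*(-496 + 346) = (15 - 8)*(-150) = 7*(-150) = -1050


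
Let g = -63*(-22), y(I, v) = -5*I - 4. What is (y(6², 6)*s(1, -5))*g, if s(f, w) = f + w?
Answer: 1020096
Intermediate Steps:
y(I, v) = -4 - 5*I
g = 1386
(y(6², 6)*s(1, -5))*g = ((-4 - 5*6²)*(1 - 5))*1386 = ((-4 - 5*36)*(-4))*1386 = ((-4 - 180)*(-4))*1386 = -184*(-4)*1386 = 736*1386 = 1020096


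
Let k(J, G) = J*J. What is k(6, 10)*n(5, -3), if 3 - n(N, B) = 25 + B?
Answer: -684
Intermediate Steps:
n(N, B) = -22 - B (n(N, B) = 3 - (25 + B) = 3 + (-25 - B) = -22 - B)
k(J, G) = J**2
k(6, 10)*n(5, -3) = 6**2*(-22 - 1*(-3)) = 36*(-22 + 3) = 36*(-19) = -684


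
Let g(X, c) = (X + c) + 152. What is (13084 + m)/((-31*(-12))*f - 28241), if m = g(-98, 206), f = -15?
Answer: -13344/33821 ≈ -0.39455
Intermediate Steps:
g(X, c) = 152 + X + c
m = 260 (m = 152 - 98 + 206 = 260)
(13084 + m)/((-31*(-12))*f - 28241) = (13084 + 260)/(-31*(-12)*(-15) - 28241) = 13344/(372*(-15) - 28241) = 13344/(-5580 - 28241) = 13344/(-33821) = 13344*(-1/33821) = -13344/33821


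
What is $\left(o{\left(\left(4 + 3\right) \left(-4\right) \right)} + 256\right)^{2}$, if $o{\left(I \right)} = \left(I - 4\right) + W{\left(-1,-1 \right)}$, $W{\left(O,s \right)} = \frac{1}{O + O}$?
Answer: $\frac{199809}{4} \approx 49952.0$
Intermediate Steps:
$W{\left(O,s \right)} = \frac{1}{2 O}$
$o{\left(I \right)} = - \frac{9}{2} + I$ ($o{\left(I \right)} = \left(I - 4\right) + \frac{1}{2 \left(-1\right)} = \left(-4 + I\right) + \frac{1}{2} \left(-1\right) = \left(-4 + I\right) - \frac{1}{2} = - \frac{9}{2} + I$)
$\left(o{\left(\left(4 + 3\right) \left(-4\right) \right)} + 256\right)^{2} = \left(\left(- \frac{9}{2} + \left(4 + 3\right) \left(-4\right)\right) + 256\right)^{2} = \left(\left(- \frac{9}{2} + 7 \left(-4\right)\right) + 256\right)^{2} = \left(\left(- \frac{9}{2} - 28\right) + 256\right)^{2} = \left(- \frac{65}{2} + 256\right)^{2} = \left(\frac{447}{2}\right)^{2} = \frac{199809}{4}$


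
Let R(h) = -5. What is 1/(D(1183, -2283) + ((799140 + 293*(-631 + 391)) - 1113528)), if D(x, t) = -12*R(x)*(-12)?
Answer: -1/385428 ≈ -2.5945e-6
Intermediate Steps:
D(x, t) = -720 (D(x, t) = -12*(-5)*(-12) = 60*(-12) = -720)
1/(D(1183, -2283) + ((799140 + 293*(-631 + 391)) - 1113528)) = 1/(-720 + ((799140 + 293*(-631 + 391)) - 1113528)) = 1/(-720 + ((799140 + 293*(-240)) - 1113528)) = 1/(-720 + ((799140 - 70320) - 1113528)) = 1/(-720 + (728820 - 1113528)) = 1/(-720 - 384708) = 1/(-385428) = -1/385428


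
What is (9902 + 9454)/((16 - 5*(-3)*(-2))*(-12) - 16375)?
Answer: -19356/16207 ≈ -1.1943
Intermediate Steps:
(9902 + 9454)/((16 - 5*(-3)*(-2))*(-12) - 16375) = 19356/((16 + 15*(-2))*(-12) - 16375) = 19356/((16 - 30)*(-12) - 16375) = 19356/(-14*(-12) - 16375) = 19356/(168 - 16375) = 19356/(-16207) = 19356*(-1/16207) = -19356/16207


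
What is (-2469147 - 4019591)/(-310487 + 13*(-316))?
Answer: 6488738/314595 ≈ 20.626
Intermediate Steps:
(-2469147 - 4019591)/(-310487 + 13*(-316)) = -6488738/(-310487 - 4108) = -6488738/(-314595) = -6488738*(-1/314595) = 6488738/314595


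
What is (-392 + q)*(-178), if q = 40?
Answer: 62656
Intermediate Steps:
(-392 + q)*(-178) = (-392 + 40)*(-178) = -352*(-178) = 62656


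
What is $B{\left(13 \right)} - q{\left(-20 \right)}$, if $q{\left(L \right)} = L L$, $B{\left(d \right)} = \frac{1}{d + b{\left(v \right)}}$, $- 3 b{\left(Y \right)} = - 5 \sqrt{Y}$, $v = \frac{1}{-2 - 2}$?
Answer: $- \frac{2443132}{6109} - \frac{30 i}{6109} \approx -399.92 - 0.0049108 i$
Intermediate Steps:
$v = - \frac{1}{4}$ ($v = \frac{1}{-4} = - \frac{1}{4} \approx -0.25$)
$b{\left(Y \right)} = \frac{5 \sqrt{Y}}{3}$ ($b{\left(Y \right)} = - \frac{\left(-5\right) \sqrt{Y}}{3} = \frac{5 \sqrt{Y}}{3}$)
$B{\left(d \right)} = \frac{1}{d + \frac{5 i}{6}}$ ($B{\left(d \right)} = \frac{1}{d + \frac{5 \sqrt{- \frac{1}{4}}}{3}} = \frac{1}{d + \frac{5 \frac{i}{2}}{3}} = \frac{1}{d + \frac{5 i}{6}}$)
$q{\left(L \right)} = L^{2}$
$B{\left(13 \right)} - q{\left(-20 \right)} = \frac{6}{5 i + 6 \cdot 13} - \left(-20\right)^{2} = \frac{6}{5 i + 78} - 400 = \frac{6}{78 + 5 i} - 400 = 6 \frac{78 - 5 i}{6109} - 400 = \frac{6 \left(78 - 5 i\right)}{6109} - 400 = -400 + \frac{6 \left(78 - 5 i\right)}{6109}$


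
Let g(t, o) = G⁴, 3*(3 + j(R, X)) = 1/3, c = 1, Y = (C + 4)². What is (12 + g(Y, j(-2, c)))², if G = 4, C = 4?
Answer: 71824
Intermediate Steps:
Y = 64 (Y = (4 + 4)² = 8² = 64)
j(R, X) = -26/9 (j(R, X) = -3 + (⅓)/3 = -3 + (⅓)*(⅓) = -3 + ⅑ = -26/9)
g(t, o) = 256 (g(t, o) = 4⁴ = 256)
(12 + g(Y, j(-2, c)))² = (12 + 256)² = 268² = 71824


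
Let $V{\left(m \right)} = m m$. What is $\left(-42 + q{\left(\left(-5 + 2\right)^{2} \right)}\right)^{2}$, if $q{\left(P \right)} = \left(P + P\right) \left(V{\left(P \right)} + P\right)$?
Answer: $2490084$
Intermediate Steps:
$V{\left(m \right)} = m^{2}$
$q{\left(P \right)} = 2 P \left(P + P^{2}\right)$ ($q{\left(P \right)} = \left(P + P\right) \left(P^{2} + P\right) = 2 P \left(P + P^{2}\right)$)
$\left(-42 + q{\left(\left(-5 + 2\right)^{2} \right)}\right)^{2} = \left(-42 + 2 \left(\left(-5 + 2\right)^{2}\right)^{2} \left(1 + \left(-5 + 2\right)^{2}\right)\right)^{2} = \left(-42 + 2 \left(\left(-3\right)^{2}\right)^{2} \left(1 + \left(-3\right)^{2}\right)\right)^{2} = \left(-42 + 2 \cdot 9^{2} \left(1 + 9\right)\right)^{2} = \left(-42 + 2 \cdot 81 \cdot 10\right)^{2} = \left(-42 + 1620\right)^{2} = 1578^{2} = 2490084$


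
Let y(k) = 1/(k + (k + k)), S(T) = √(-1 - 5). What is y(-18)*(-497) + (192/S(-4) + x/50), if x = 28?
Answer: 13181/1350 - 32*I*√6 ≈ 9.7637 - 78.384*I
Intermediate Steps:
S(T) = I*√6 (S(T) = √(-6) = I*√6)
y(k) = 1/(3*k) (y(k) = 1/(k + 2*k) = 1/(3*k))
y(-18)*(-497) + (192/S(-4) + x/50) = ((⅓)/(-18))*(-497) + (192/((I*√6)) + 28/50) = ((⅓)*(-1/18))*(-497) + (192*(-I*√6/6) + 28*(1/50)) = -1/54*(-497) + (-32*I*√6 + 14/25) = 497/54 + (14/25 - 32*I*√6) = 13181/1350 - 32*I*√6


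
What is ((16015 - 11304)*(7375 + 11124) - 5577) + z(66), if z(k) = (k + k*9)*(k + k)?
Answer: 87230332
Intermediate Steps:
z(k) = 20*k² (z(k) = (k + 9*k)*(2*k) = (10*k)*(2*k) = 20*k²)
((16015 - 11304)*(7375 + 11124) - 5577) + z(66) = ((16015 - 11304)*(7375 + 11124) - 5577) + 20*66² = (4711*18499 - 5577) + 20*4356 = (87148789 - 5577) + 87120 = 87143212 + 87120 = 87230332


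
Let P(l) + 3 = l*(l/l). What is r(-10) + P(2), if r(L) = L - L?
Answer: -1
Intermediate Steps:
r(L) = 0
P(l) = -3 + l (P(l) = -3 + l*(l/l) = -3 + l*1 = -3 + l)
r(-10) + P(2) = 0 + (-3 + 2) = 0 - 1 = -1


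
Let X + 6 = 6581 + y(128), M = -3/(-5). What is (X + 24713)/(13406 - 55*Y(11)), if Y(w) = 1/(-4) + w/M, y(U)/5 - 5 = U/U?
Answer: 375816/148937 ≈ 2.5233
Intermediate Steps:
y(U) = 30 (y(U) = 25 + 5*(U/U) = 25 + 5*1 = 25 + 5 = 30)
M = ⅗ (M = -3*(-⅕) = ⅗ ≈ 0.60000)
X = 6605 (X = -6 + (6581 + 30) = -6 + 6611 = 6605)
Y(w) = -¼ + 5*w/3 (Y(w) = 1/(-4) + w/(⅗) = 1*(-¼) + w*(5/3) = -¼ + 5*w/3)
(X + 24713)/(13406 - 55*Y(11)) = (6605 + 24713)/(13406 - 55*(-¼ + (5/3)*11)) = 31318/(13406 - 55*(-¼ + 55/3)) = 31318/(13406 - 55*217/12) = 31318/(13406 - 11935/12) = 31318/(148937/12) = 31318*(12/148937) = 375816/148937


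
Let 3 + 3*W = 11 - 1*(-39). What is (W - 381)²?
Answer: 1201216/9 ≈ 1.3347e+5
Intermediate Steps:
W = 47/3 (W = -1 + (11 - 1*(-39))/3 = -1 + (11 + 39)/3 = -1 + (⅓)*50 = -1 + 50/3 = 47/3 ≈ 15.667)
(W - 381)² = (47/3 - 381)² = (-1096/3)² = 1201216/9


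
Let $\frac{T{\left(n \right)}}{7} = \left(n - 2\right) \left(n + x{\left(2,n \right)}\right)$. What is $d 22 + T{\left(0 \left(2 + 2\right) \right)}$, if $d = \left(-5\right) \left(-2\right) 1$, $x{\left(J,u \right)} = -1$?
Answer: $234$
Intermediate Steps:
$T{\left(n \right)} = 7 \left(-1 + n\right) \left(-2 + n\right)$ ($T{\left(n \right)} = 7 \left(n - 2\right) \left(n - 1\right) = 7 \left(-2 + n\right) \left(-1 + n\right) = 7 \left(-1 + n\right) \left(-2 + n\right)$)
$d = 10$ ($d = 10 \cdot 1 = 10$)
$d 22 + T{\left(0 \left(2 + 2\right) \right)} = 10 \cdot 22 + \left(14 - 21 \cdot 0 \left(2 + 2\right) + 7 \left(0 \left(2 + 2\right)\right)^{2}\right) = 220 + \left(14 - 21 \cdot 0 \cdot 4 + 7 \left(0 \cdot 4\right)^{2}\right) = 220 + \left(14 - 0 + 7 \cdot 0^{2}\right) = 220 + \left(14 + 0 + 7 \cdot 0\right) = 220 + \left(14 + 0 + 0\right) = 220 + 14 = 234$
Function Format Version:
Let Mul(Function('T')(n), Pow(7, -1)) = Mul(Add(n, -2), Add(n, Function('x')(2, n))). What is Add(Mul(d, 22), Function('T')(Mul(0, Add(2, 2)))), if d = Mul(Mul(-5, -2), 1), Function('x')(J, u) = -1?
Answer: 234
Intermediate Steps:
Function('T')(n) = Mul(7, Add(-1, n), Add(-2, n)) (Function('T')(n) = Mul(7, Mul(Add(n, -2), Add(n, -1))) = Mul(7, Mul(Add(-2, n), Add(-1, n))) = Mul(7, Mul(Add(-1, n), Add(-2, n))) = Mul(7, Add(-1, n), Add(-2, n)))
d = 10 (d = Mul(10, 1) = 10)
Add(Mul(d, 22), Function('T')(Mul(0, Add(2, 2)))) = Add(Mul(10, 22), Add(14, Mul(-21, Mul(0, Add(2, 2))), Mul(7, Pow(Mul(0, Add(2, 2)), 2)))) = Add(220, Add(14, Mul(-21, Mul(0, 4)), Mul(7, Pow(Mul(0, 4), 2)))) = Add(220, Add(14, Mul(-21, 0), Mul(7, Pow(0, 2)))) = Add(220, Add(14, 0, Mul(7, 0))) = Add(220, Add(14, 0, 0)) = Add(220, 14) = 234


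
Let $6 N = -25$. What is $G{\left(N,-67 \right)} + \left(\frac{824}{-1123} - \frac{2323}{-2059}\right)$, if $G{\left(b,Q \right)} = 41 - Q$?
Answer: $\frac{250635869}{2312257} \approx 108.39$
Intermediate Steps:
$N = - \frac{25}{6}$ ($N = \frac{1}{6} \left(-25\right) = - \frac{25}{6} \approx -4.1667$)
$G{\left(N,-67 \right)} + \left(\frac{824}{-1123} - \frac{2323}{-2059}\right) = \left(41 - -67\right) + \left(\frac{824}{-1123} - \frac{2323}{-2059}\right) = \left(41 + 67\right) + \left(824 \left(- \frac{1}{1123}\right) - - \frac{2323}{2059}\right) = 108 + \left(- \frac{824}{1123} + \frac{2323}{2059}\right) = 108 + \frac{912113}{2312257} = \frac{250635869}{2312257}$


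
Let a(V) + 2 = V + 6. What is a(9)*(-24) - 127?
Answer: -439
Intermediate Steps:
a(V) = 4 + V (a(V) = -2 + (V + 6) = -2 + (6 + V) = 4 + V)
a(9)*(-24) - 127 = (4 + 9)*(-24) - 127 = 13*(-24) - 127 = -312 - 127 = -439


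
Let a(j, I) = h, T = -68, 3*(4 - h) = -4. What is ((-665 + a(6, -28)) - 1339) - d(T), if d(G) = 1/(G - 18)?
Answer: -515653/258 ≈ -1998.7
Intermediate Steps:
h = 16/3 (h = 4 - 1/3*(-4) = 4 + 4/3 = 16/3 ≈ 5.3333)
a(j, I) = 16/3
d(G) = 1/(-18 + G)
((-665 + a(6, -28)) - 1339) - d(T) = ((-665 + 16/3) - 1339) - 1/(-18 - 68) = (-1979/3 - 1339) - 1/(-86) = -5996/3 - 1*(-1/86) = -5996/3 + 1/86 = -515653/258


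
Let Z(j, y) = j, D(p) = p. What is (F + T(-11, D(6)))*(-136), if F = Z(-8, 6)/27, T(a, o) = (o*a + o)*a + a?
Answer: -2382040/27 ≈ -88224.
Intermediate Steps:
T(a, o) = a + a*(o + a*o) (T(a, o) = (a*o + o)*a + a = (o + a*o)*a + a = a*(o + a*o) + a = a + a*(o + a*o))
F = -8/27 ≈ -0.29630
(F + T(-11, D(6)))*(-136) = (-8/27 - 11*(1 + 6 - 11*6))*(-136) = (-8/27 - 11*(1 + 6 - 66))*(-136) = (-8/27 - 11*(-59))*(-136) = (-8/27 + 649)*(-136) = (17515/27)*(-136) = -2382040/27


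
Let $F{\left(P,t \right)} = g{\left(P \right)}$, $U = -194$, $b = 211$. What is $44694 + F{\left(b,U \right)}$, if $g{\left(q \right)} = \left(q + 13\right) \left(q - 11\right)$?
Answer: $89494$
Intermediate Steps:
$g{\left(q \right)} = \left(-11 + q\right) \left(13 + q\right)$ ($g{\left(q \right)} = \left(13 + q\right) \left(-11 + q\right) = \left(-11 + q\right) \left(13 + q\right)$)
$F{\left(P,t \right)} = -143 + P^{2} + 2 P$
$44694 + F{\left(b,U \right)} = 44694 + \left(-143 + 211^{2} + 2 \cdot 211\right) = 44694 + \left(-143 + 44521 + 422\right) = 44694 + 44800 = 89494$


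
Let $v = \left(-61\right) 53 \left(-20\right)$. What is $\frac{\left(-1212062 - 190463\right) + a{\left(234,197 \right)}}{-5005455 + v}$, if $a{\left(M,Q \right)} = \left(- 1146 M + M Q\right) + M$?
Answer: $\frac{1624357}{4940795} \approx 0.32876$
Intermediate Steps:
$a{\left(M,Q \right)} = - 1145 M + M Q$
$v = 64660$ ($v = \left(-3233\right) \left(-20\right) = 64660$)
$\frac{\left(-1212062 - 190463\right) + a{\left(234,197 \right)}}{-5005455 + v} = \frac{\left(-1212062 - 190463\right) + 234 \left(-1145 + 197\right)}{-5005455 + 64660} = \frac{-1402525 + 234 \left(-948\right)}{-4940795} = \left(-1402525 - 221832\right) \left(- \frac{1}{4940795}\right) = \left(-1624357\right) \left(- \frac{1}{4940795}\right) = \frac{1624357}{4940795}$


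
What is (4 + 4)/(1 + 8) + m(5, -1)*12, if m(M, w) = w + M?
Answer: 440/9 ≈ 48.889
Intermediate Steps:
m(M, w) = M + w
(4 + 4)/(1 + 8) + m(5, -1)*12 = (4 + 4)/(1 + 8) + (5 - 1)*12 = 8/9 + 4*12 = 8*(1/9) + 48 = 8/9 + 48 = 440/9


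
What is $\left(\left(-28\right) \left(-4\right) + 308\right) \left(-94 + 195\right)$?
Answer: $42420$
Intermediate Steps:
$\left(\left(-28\right) \left(-4\right) + 308\right) \left(-94 + 195\right) = \left(112 + 308\right) 101 = 420 \cdot 101 = 42420$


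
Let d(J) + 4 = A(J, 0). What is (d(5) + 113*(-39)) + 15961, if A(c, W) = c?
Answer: 11555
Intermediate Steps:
d(J) = -4 + J
(d(5) + 113*(-39)) + 15961 = ((-4 + 5) + 113*(-39)) + 15961 = (1 - 4407) + 15961 = -4406 + 15961 = 11555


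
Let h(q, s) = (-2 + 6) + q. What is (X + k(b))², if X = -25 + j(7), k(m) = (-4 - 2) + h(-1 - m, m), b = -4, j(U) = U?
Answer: 289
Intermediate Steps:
h(q, s) = 4 + q
k(m) = -3 - m (k(m) = (-4 - 2) + (4 + (-1 - m)) = -6 + (3 - m) = -3 - m)
X = -18 (X = -25 + 7 = -18)
(X + k(b))² = (-18 + (-3 - 1*(-4)))² = (-18 + (-3 + 4))² = (-18 + 1)² = (-17)² = 289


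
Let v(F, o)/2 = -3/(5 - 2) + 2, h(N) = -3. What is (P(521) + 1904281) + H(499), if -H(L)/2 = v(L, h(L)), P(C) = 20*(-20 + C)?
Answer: 1914297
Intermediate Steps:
P(C) = -400 + 20*C
v(F, o) = 2 (v(F, o) = 2*(-3/(5 - 2) + 2) = 2*(-3/3 + 2) = 2*((1/3)*(-3) + 2) = 2*(-1 + 2) = 2*1 = 2)
H(L) = -4 (H(L) = -2*2 = -4)
(P(521) + 1904281) + H(499) = ((-400 + 20*521) + 1904281) - 4 = ((-400 + 10420) + 1904281) - 4 = (10020 + 1904281) - 4 = 1914301 - 4 = 1914297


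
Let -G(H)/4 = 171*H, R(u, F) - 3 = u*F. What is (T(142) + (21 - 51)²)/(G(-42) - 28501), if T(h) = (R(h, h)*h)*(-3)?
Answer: -8590242/227 ≈ -37843.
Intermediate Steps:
R(u, F) = 3 + F*u (R(u, F) = 3 + u*F = 3 + F*u)
T(h) = -3*h*(3 + h²) (T(h) = ((3 + h*h)*h)*(-3) = ((3 + h²)*h)*(-3) = (h*(3 + h²))*(-3) = -3*h*(3 + h²))
G(H) = -684*H
(T(142) + (21 - 51)²)/(G(-42) - 28501) = (-3*142*(3 + 142²) + (21 - 51)²)/(-684*(-42) - 28501) = (-3*142*(3 + 20164) + (-30)²)/(28728 - 28501) = (-3*142*20167 + 900)/227 = (-8591142 + 900)*(1/227) = -8590242*1/227 = -8590242/227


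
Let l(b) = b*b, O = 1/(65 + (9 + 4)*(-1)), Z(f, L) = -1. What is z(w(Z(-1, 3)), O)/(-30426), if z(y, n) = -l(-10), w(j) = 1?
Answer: 50/15213 ≈ 0.0032867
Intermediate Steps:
O = 1/52 (O = 1/(65 + 13*(-1)) = 1/(65 - 13) = 1/52 ≈ 0.019231)
l(b) = b²
z(y, n) = -100 (z(y, n) = -1*(-10)² = -1*100 = -100)
z(w(Z(-1, 3)), O)/(-30426) = -100/(-30426) = -100*(-1/30426) = 50/15213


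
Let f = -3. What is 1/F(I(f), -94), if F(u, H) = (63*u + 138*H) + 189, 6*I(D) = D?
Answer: -2/25629 ≈ -7.8037e-5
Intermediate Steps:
I(D) = D/6
F(u, H) = 189 + 63*u + 138*H
1/F(I(f), -94) = 1/(189 + 63*((1/6)*(-3)) + 138*(-94)) = 1/(189 + 63*(-1/2) - 12972) = 1/(189 - 63/2 - 12972) = 1/(-25629/2) = -2/25629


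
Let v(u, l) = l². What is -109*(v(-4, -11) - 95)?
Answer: -2834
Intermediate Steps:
-109*(v(-4, -11) - 95) = -109*((-11)² - 95) = -109*(121 - 95) = -109*26 = -2834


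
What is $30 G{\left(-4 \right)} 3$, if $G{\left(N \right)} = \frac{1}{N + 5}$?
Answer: $90$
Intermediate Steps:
$G{\left(N \right)} = \frac{1}{5 + N}$
$30 G{\left(-4 \right)} 3 = \frac{30}{5 - 4} \cdot 3 = \frac{30}{1} \cdot 3 = 30 \cdot 1 \cdot 3 = 30 \cdot 3 = 90$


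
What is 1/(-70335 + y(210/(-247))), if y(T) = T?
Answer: -247/17372955 ≈ -1.4217e-5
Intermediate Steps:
1/(-70335 + y(210/(-247))) = 1/(-70335 + 210/(-247)) = 1/(-70335 + 210*(-1/247)) = 1/(-70335 - 210/247) = 1/(-17372955/247) = -247/17372955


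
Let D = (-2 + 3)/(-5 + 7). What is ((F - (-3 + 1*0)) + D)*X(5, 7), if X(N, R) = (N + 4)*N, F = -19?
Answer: -1395/2 ≈ -697.50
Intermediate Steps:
X(N, R) = N*(4 + N) (X(N, R) = (4 + N)*N = N*(4 + N))
D = ½ (D = 1/2 = 1*(½) = ½ ≈ 0.50000)
((F - (-3 + 1*0)) + D)*X(5, 7) = ((-19 - (-3 + 1*0)) + ½)*(5*(4 + 5)) = ((-19 - (-3 + 0)) + ½)*(5*9) = ((-19 - 1*(-3)) + ½)*45 = ((-19 + 3) + ½)*45 = (-16 + ½)*45 = -31/2*45 = -1395/2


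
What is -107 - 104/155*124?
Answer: -951/5 ≈ -190.20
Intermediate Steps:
-107 - 104/155*124 = -107 - 416/5 = -951/5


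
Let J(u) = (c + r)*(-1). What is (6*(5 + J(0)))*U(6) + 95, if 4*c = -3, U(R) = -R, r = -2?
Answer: -184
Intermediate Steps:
c = -¾ (c = (¼)*(-3) = -¾ ≈ -0.75000)
J(u) = 11/4 (J(u) = (-¾ - 2)*(-1) = -11/4*(-1) = 11/4)
(6*(5 + J(0)))*U(6) + 95 = (6*(5 + 11/4))*(-1*6) + 95 = (6*(31/4))*(-6) + 95 = (93/2)*(-6) + 95 = -279 + 95 = -184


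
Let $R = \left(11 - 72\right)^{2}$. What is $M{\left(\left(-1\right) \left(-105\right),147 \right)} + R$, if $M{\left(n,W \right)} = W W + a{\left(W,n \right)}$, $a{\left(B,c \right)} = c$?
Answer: $25435$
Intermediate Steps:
$M{\left(n,W \right)} = n + W^{2}$ ($M{\left(n,W \right)} = W W + n = W^{2} + n = n + W^{2}$)
$R = 3721$ ($R = \left(-61\right)^{2} = 3721$)
$M{\left(\left(-1\right) \left(-105\right),147 \right)} + R = \left(\left(-1\right) \left(-105\right) + 147^{2}\right) + 3721 = \left(105 + 21609\right) + 3721 = 21714 + 3721 = 25435$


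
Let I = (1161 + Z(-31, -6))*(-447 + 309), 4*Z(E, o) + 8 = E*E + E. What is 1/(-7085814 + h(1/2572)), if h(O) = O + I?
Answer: -2572/18718607051 ≈ -1.3740e-7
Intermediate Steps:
Z(E, o) = -2 + E/4 + E²/4 (Z(E, o) = -2 + (E*E + E)/4 = -2 + (E² + E)/4 = -2 + (E + E²)/4 = -2 + (E/4 + E²/4) = -2 + E/4 + E²/4)
I = -192027 (I = (1161 + (-2 + (¼)*(-31) + (¼)*(-31)²))*(-447 + 309) = (1161 + (-2 - 31/4 + (¼)*961))*(-138) = (1161 + (-2 - 31/4 + 961/4))*(-138) = (1161 + 461/2)*(-138) = (2783/2)*(-138) = -192027)
h(O) = -192027 + O (h(O) = O - 192027 = -192027 + O)
1/(-7085814 + h(1/2572)) = 1/(-7085814 + (-192027 + 1/2572)) = 1/(-7085814 - 493893443/2572) = 1/(-18718607051/2572) = -2572/18718607051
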